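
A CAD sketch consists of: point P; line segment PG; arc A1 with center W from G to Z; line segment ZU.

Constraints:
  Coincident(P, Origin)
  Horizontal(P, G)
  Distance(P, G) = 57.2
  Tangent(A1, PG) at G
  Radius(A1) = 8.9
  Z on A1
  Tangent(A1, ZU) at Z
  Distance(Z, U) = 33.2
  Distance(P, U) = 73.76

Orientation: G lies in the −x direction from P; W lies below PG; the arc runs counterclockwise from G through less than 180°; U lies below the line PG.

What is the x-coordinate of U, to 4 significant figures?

-59.80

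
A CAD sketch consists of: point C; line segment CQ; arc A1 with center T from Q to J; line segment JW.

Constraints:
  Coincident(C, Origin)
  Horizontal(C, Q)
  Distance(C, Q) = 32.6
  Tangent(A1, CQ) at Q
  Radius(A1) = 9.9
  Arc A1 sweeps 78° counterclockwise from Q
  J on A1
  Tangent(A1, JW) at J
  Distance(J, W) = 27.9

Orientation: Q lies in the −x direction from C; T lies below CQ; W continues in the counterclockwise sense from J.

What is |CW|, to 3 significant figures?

59.6

C is at the origin; CQ is horizontal with |CQ| = 32.6 and Q on the −x side, so Q = (-32.6, 0.00). A1 meets CQ tangentially, so TQ is at right angles to CQ, so T = Q + (0, -9.9) = (-32.6, -9.90). On A1, Q sits at bearing 90° from T; a 78° counterclockwise sweep puts J at bearing 168°, so J = T + 9.9·(cos 168°, sin 168°) = (-42.3, -7.84). The tangent condition forces TJ to be normal to JW, so JW runs along (−sin 168°, cos 168°); with |JW| = 27.9, W = (-48.1, -35.1). Then |CW| = |W − C| = 59.6.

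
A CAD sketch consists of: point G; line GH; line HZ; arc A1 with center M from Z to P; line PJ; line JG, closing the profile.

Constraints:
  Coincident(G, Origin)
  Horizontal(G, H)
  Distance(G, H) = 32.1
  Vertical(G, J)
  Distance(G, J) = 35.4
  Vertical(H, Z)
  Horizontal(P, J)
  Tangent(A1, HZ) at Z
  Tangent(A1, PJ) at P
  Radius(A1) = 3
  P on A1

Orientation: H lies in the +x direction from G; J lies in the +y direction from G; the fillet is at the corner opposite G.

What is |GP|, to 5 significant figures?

45.825

G is at the origin; G and H share the same y with |GH| = 32.1 and H on the +x side, so H = (32.100, 0.0000). GJ is vertical with |GJ| = 35.4 and J on the +y side, so J = (0.0000, 35.400). The virtual corner opposite G is at (32.100, 35.400). A1 meets HZ tangentially, so MZ is at right angles to HZ and the tangent condition forces MP to be normal to PJ, with radius 3.0, so the center M sits 3.0 in from both sides at M = (29.100, 32.400). That places the tangent points at Z = (32.100, 32.400) on HZ and P = (29.100, 35.400) on PJ. Then |GP| = |P − G| = 45.825.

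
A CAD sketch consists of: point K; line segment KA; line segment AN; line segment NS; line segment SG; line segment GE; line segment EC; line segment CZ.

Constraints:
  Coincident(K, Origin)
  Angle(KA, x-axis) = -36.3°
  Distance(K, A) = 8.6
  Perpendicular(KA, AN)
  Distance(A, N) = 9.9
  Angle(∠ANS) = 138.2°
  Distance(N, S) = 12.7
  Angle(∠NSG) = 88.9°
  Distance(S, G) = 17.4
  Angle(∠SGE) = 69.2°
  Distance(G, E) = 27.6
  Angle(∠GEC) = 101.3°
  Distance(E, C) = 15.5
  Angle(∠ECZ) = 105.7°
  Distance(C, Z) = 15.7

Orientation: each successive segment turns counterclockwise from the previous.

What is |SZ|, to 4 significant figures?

12.10

K is at the origin; KA runs at -36.3° with length 8.6, so A = (6.931, -5.091). The perpendicularity gives AN at right angles to KA, so AN runs at 53.70°; with |AN| = 9.9, N = (12.79, 2.887). ∠ANS = 138.2° gives NS at 95.50° from the x-axis; with |NS| = 12.7, S = (11.57, 15.53). ∠NSG = 88.9° gives SG at -173.4° from the x-axis; with |SG| = 17.4, G = (-5.710, 13.53). ∠SGE = 69.2° gives GE at -62.60° from the x-axis; with |GE| = 27.6, E = (6.992, -10.97). ∠GEC = 101.3° gives EC at 16.10° from the x-axis; with |EC| = 15.5, C = (21.88, -6.676). ∠ECZ = 105.7° gives CZ at 90.40° from the x-axis; with |CZ| = 15.7, Z = (21.77, 9.023). Then |SZ| = |Z − S| = 12.10.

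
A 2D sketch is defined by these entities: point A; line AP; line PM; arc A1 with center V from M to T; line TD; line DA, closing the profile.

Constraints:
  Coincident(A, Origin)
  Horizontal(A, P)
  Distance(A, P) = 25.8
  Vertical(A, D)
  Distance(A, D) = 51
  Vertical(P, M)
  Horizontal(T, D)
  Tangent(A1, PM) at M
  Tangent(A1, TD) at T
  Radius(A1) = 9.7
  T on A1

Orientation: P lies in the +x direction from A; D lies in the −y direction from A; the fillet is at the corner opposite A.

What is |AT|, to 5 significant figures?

53.481

A is at the origin; AP is horizontal with |AP| = 25.8 and P on the +x side, so P = (25.800, 0.0000). AD is vertical with |AD| = 51.0 and D on the −y side, so D = (0.0000, -51.000). The virtual corner opposite A is at (25.800, -51.000). A1 meets PM tangentially, so VM is at right angles to PM and tangency of A1 to TD means the radius VT is perpendicular to TD, with radius 9.7, so the center V sits 9.7 in from both sides at V = (16.100, -41.300). That places the tangent points at M = (25.800, -41.300) on PM and T = (16.100, -51.000) on TD. Then |AT| = |T − A| = 53.481.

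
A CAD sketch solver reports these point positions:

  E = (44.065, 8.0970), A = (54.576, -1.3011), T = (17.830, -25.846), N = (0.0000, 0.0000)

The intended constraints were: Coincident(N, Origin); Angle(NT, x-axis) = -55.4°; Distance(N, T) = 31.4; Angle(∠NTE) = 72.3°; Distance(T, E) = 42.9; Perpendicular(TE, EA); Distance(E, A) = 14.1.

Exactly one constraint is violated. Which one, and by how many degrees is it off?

Perpendicular(TE, EA) — off by 4.10°.

N = (0.00, 0.00) ✓; NT at -55.40° ✓; |NT| = 31.40 ✓; ∠NTE = 72.30° ✓; |TE| = 42.90 ✓; ∠(TE, EA) = 94.10° ✗; |EA| = 14.10 ✓.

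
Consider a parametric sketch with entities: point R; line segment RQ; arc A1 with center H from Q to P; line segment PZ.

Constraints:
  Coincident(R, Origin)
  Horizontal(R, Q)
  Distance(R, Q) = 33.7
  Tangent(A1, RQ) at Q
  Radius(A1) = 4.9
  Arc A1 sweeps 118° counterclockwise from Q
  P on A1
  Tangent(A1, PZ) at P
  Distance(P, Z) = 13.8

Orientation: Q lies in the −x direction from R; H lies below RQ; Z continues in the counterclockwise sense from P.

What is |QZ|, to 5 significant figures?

19.504

R is at the origin; RQ is horizontal with |RQ| = 33.7 and Q on the −x side, so Q = (-33.700, 0.0000). Tangency of A1 to RQ means the radius HQ is perpendicular to RQ, so H = Q + (0, -4.9) = (-33.700, -4.9000). On A1, Q sits at bearing 90° from H; a 118° counterclockwise sweep puts P at bearing 208°, so P = H + 4.9·(cos 208°, sin 208°) = (-38.026, -7.2004). Tangency of A1 to PZ means the radius HP is perpendicular to PZ, so PZ runs along (−sin 208°, cos 208°); with |PZ| = 13.8, Z = (-31.548, -19.385). Then |QZ| = |Z − Q| = 19.504.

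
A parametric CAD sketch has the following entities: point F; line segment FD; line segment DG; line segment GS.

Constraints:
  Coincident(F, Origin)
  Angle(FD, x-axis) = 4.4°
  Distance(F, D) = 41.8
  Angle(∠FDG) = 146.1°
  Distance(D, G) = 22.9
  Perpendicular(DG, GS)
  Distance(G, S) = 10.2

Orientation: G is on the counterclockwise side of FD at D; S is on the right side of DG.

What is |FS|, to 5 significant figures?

66.636

F is at the origin; FD runs at 4.4° with length 41.8, so D = 41.8·(cos 4.4°, sin 4.4°) = (41.677, 3.2069). ∠FDG = 146.1°, so DG runs at 4.4° + (180° − 146.1°) = 38.300° from the x-axis; with |DG| = 22.9, G = D + 22.9·(cos 38.300°, sin 38.300°) = (59.648, 17.400). The perpendicularity gives GS at right angles to DG; with |GS| = 10.2 on the right of DG, S = G + 10.2·(0.61978, -0.78478) = (65.970, 9.3951). Then |FS| = |S − F| = 66.636.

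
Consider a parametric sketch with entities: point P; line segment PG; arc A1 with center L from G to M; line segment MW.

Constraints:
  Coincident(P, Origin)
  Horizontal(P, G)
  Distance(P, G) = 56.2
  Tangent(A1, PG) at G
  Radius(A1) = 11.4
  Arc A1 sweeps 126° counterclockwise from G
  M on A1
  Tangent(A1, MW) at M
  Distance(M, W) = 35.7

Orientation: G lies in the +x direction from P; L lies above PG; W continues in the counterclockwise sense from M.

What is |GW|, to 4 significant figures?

48.43

On A1, G sits at bearing -90° from L; a 126° counterclockwise sweep puts M at bearing 36°, so M = L + 11.4·(cos 36°, sin 36°) = (65.42, 18.10). A1 meets MW tangentially, so LM is at right angles to MW, so MW runs along (−sin 36°, cos 36°); with |MW| = 35.7, W = (44.44, 46.98). Then |GW| = |W − G| = 48.43.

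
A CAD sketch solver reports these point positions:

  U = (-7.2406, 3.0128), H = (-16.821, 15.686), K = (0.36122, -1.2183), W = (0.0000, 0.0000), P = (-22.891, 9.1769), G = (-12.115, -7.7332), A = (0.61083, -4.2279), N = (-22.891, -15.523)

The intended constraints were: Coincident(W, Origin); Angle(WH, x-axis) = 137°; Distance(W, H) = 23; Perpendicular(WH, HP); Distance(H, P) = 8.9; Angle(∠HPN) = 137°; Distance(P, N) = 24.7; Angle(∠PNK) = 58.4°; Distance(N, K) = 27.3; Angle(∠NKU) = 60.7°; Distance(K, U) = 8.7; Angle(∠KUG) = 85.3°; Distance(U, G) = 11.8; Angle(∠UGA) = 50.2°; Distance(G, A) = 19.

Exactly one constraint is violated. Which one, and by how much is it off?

Distance(G, A) = 19 — off by 5.80.

W = (0.00, 0.00) ✓; WH at 137.0° ✓; |WH| = 23.00 ✓; ∠(WH, HP) = 90.00° ✓; |HP| = 8.900 ✓; ∠HPN = 137.0° ✓; |PN| = 24.70 ✓; ∠PNK = 58.40° ✓; |NK| = 27.30 ✓; ∠NKU = 60.70° ✓; |KU| = 8.700 ✓; ∠KUG = 85.30° ✓; |UG| = 11.80 ✓; ∠UGA = 50.20° ✓; |GA| = 13.20 ✗.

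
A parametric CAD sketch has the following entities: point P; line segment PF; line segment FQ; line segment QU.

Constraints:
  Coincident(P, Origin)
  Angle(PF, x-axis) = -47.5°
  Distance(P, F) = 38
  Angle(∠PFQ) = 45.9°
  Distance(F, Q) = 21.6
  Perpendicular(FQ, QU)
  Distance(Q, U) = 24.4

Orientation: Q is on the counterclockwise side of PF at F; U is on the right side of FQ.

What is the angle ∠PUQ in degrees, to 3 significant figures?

5.35°

P is at the origin; PF runs at -47.5° with length 38.0, so F = 38.0·(cos -47.5°, sin -47.5°) = (25.7, -28.0). ∠PFQ = 45.9°, so FQ runs at -47.5° + (180° − 45.9°) = 86.6° from the x-axis; with |FQ| = 21.6, Q = F + 21.6·(cos 86.6°, sin 86.6°) = (27.0, -6.45). FQ ⟂ QU; with |QU| = 24.4 on the right of FQ, U = Q + 24.4·(0.998, -0.0593) = (51.3, -7.90). Then cos ∠PUQ = UP·UQ / (|UP||UQ|), giving 5.35°.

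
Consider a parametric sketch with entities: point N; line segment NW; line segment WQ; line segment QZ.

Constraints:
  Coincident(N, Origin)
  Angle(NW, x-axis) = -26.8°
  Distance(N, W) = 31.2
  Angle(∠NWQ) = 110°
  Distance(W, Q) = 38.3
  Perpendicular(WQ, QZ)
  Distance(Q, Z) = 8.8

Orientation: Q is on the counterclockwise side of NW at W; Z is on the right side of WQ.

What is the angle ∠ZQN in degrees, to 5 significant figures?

120.91°

∠NWQ = 110.0°, so WQ runs at -26.8° + (180° − 110.0°) = 43.200° from the x-axis; with |WQ| = 38.3, Q = W + 38.3·(cos 43.200°, sin 43.200°) = (55.768, 12.151). WQ ⟂ QZ; with |QZ| = 8.8 on the right of WQ, Z = Q + 8.8·(0.68455, -0.72897) = (61.792, 5.7359). Then cos ∠ZQN = QZ·QN / (|QZ||QN|), giving 120.91°.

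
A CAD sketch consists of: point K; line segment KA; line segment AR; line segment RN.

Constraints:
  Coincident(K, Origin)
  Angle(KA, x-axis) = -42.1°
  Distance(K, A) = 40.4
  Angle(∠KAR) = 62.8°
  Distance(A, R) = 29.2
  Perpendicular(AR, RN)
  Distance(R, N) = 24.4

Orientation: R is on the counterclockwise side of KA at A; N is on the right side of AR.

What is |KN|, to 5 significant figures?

61.280

K is at the origin; KA runs at -42.1° with length 40.4, so A = 40.4·(cos -42.1°, sin -42.1°) = (29.976, -27.085). ∠KAR = 62.8°, so AR runs at -42.1° + (180° − 62.8°) = 75.100° from the x-axis; with |AR| = 29.2, R = A + 29.2·(cos 75.100°, sin 75.100°) = (37.484, 1.1329). AR is perpendicular to RN; with |RN| = 24.4 on the right of AR, N = R + 24.4·(0.96638, -0.25713) = (61.064, -5.1411). Then |KN| = |N − K| = 61.280.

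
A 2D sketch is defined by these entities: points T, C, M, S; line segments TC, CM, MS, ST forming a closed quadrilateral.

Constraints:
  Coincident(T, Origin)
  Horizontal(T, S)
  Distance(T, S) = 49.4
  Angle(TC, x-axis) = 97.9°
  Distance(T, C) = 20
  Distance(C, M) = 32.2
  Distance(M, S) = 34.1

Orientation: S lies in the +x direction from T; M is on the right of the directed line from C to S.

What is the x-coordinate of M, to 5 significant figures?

15.912

T is at the origin; T and S share the same y with |TS| = 49.4 and S in +x, so S = (49.4, 0). TC runs at 97.9° with |TC| = 20.0, so C = (-2.7489, 19.810). M is determined by |CM| = 32.2 and |MS| = 34.1 together: it lies at the intersection of circle(C, 32.2) and circle(S, 34.1). With |CS| = 55.785, the foot of the radical line on CS is 26.763 from C and the perpendicular offset is √(32.2² − 26.763²) = 17.904. Taking the right-of-CS solution: M = (15.912, -6.4312).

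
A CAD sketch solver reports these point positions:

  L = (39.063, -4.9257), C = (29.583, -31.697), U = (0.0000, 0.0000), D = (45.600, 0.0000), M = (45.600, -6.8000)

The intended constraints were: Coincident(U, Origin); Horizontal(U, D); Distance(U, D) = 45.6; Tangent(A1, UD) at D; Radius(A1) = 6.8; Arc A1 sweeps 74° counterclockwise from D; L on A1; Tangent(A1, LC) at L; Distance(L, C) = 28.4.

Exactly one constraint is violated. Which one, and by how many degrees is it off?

Tangent(A1, LC) at L — off by 3.50°.

U = (0.00, 0.00) ✓; U.y = 0.00, D.y = 0.00 ✓; |UD| = 45.60 ✓; ∠(MD, DU) = 90.00° ✓; |MD| = 6.800 ✓; bearing(M→L) − bearing(M→D) = 74.00° ✓; |ML| = 6.800 ✓; ∠(ML, LC) = 93.50° ✗; |LC| = 28.40 ✓.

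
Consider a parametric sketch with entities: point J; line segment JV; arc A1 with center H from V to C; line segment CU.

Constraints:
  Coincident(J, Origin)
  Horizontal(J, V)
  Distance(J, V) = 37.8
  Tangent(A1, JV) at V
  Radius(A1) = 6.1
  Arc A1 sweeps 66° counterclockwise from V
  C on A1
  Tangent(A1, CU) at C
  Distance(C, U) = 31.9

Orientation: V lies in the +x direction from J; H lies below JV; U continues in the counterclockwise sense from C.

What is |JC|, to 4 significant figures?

32.43

J is at the origin; JV is horizontal with |JV| = 37.8 and V on the +x side, so V = (37.80, 0.000). The tangent condition forces HV to be normal to JV, so H = V + (0, -6.1) = (37.80, -6.100). On A1, V sits at bearing 90° from H; a 66° counterclockwise sweep puts C at bearing 156°, so C = H + 6.1·(cos 156°, sin 156°) = (32.23, -3.619). Then |JC| = |C − J| = 32.43.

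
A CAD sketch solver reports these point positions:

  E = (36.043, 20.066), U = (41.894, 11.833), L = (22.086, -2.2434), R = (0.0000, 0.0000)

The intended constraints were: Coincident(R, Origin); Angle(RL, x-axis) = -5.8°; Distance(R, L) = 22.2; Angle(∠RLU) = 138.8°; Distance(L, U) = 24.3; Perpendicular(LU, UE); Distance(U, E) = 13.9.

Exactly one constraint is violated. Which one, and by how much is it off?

Distance(U, E) = 13.9 — off by 3.80.

R = (0.00, 0.00) ✓; RL at -5.800° ✓; |RL| = 22.20 ✓; ∠RLU = 138.8° ✓; |LU| = 24.30 ✓; ∠(LU, UE) = 90.00° ✓; |UE| = 10.10 ✗.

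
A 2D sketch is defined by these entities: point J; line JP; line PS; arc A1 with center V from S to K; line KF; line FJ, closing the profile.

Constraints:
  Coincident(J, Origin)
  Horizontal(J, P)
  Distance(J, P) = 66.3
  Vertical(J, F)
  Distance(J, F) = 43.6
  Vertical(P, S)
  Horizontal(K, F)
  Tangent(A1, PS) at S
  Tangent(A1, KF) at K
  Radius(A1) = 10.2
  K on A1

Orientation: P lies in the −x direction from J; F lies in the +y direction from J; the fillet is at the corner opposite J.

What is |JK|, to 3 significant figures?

71.1

The virtual corner opposite J is at (-66.3, 43.6). A1 meets PS tangentially, so VS is at right angles to PS and the tangent condition forces VK to be normal to KF, with radius 10.2, so the center V sits 10.2 in from both sides at V = (-56.1, 33.4). That places the tangent points at S = (-66.3, 33.4) on PS and K = (-56.1, 43.6) on KF. Then |JK| = |K − J| = 71.1.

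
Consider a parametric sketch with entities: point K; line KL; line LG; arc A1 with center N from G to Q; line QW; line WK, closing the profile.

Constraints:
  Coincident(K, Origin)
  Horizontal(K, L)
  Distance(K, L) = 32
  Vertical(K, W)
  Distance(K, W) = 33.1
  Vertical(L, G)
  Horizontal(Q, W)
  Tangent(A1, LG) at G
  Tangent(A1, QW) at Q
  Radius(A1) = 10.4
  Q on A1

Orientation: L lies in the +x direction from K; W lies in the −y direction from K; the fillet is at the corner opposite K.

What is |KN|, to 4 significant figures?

31.33

K is at the origin; K and L share the same y with |KL| = 32.0 and L on the +x side, so L = (32.00, 0.000). K and W share the same x with |KW| = 33.1 and W on the −y side, so W = (0.000, -33.10). The virtual corner opposite K is at (32.00, -33.10). Tangency of A1 to LG means the radius NG is perpendicular to LG and since A1 is tangent to QW there, NQ ⟂ QW, with radius 10.4, so the center N sits 10.4 in from both sides at N = (21.60, -22.70). Then |KN| = |N − K| = 31.33.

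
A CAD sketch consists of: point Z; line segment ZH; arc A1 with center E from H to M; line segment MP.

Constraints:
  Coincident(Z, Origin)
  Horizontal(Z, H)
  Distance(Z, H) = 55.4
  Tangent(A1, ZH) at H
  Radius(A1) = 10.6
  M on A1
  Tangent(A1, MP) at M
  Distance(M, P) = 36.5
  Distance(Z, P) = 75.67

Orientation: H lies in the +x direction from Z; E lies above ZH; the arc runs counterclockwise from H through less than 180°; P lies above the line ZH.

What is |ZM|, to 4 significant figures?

67.00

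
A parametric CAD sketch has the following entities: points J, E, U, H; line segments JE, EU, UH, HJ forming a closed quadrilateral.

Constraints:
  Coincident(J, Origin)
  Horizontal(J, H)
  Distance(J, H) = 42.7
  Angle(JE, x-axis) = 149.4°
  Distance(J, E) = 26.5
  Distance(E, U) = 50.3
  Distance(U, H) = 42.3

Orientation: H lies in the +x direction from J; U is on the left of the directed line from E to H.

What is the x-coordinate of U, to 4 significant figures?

21.78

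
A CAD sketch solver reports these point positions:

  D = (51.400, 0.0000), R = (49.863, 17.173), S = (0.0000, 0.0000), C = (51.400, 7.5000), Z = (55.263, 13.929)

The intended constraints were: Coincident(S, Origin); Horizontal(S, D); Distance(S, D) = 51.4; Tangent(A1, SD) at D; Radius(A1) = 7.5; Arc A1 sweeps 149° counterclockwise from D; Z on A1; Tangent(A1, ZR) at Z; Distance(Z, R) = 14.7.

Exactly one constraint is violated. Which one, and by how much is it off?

Distance(Z, R) = 14.7 — off by 8.40.

S = (0.00, 0.00) ✓; S.y = 0.00, D.y = 0.00 ✓; |SD| = 51.40 ✓; ∠(CD, DS) = 90.00° ✓; |CD| = 7.500 ✓; bearing(C→Z) − bearing(C→D) = 149.0° ✓; |CZ| = 7.500 ✓; ∠(CZ, ZR) = 89.99° ✓; |ZR| = 6.299 ✗.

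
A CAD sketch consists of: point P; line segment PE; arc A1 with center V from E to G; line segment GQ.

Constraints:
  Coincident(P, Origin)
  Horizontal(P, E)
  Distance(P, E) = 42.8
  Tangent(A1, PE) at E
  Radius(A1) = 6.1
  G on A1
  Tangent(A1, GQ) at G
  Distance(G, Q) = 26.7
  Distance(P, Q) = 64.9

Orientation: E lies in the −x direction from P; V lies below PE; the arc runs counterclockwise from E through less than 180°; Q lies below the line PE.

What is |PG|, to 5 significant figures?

48.639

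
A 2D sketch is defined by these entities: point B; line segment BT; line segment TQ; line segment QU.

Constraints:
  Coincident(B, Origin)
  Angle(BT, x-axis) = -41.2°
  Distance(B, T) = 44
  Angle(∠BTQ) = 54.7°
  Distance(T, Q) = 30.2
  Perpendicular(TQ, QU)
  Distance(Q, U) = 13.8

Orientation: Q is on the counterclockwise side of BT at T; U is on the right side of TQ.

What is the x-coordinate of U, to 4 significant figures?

49.94

∠BTQ = 54.7°, so TQ runs at -41.2° + (180° − 54.7°) = 84.10° from the x-axis; with |TQ| = 30.2, Q = T + 30.2·(cos 84.10°, sin 84.10°) = (36.21, 1.058). TQ ⟂ QU; with |QU| = 13.8 on the right of TQ, U = Q + 13.8·(0.9947, -0.1028) = (49.94, -0.3608). So U.x = 49.94.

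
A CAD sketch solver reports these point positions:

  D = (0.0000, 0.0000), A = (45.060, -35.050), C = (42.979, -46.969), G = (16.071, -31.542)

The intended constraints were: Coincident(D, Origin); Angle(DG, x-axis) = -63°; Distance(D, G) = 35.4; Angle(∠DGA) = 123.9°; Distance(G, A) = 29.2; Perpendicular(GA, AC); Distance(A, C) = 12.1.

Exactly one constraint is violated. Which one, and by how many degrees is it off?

Perpendicular(GA, AC) — off by 3.00°.

D = (0.00, 0.00) ✓; DG at -63.00° ✓; |DG| = 35.40 ✓; ∠DGA = 123.9° ✓; |GA| = 29.20 ✓; ∠(GA, AC) = 93.00° ✗; |AC| = 12.10 ✓.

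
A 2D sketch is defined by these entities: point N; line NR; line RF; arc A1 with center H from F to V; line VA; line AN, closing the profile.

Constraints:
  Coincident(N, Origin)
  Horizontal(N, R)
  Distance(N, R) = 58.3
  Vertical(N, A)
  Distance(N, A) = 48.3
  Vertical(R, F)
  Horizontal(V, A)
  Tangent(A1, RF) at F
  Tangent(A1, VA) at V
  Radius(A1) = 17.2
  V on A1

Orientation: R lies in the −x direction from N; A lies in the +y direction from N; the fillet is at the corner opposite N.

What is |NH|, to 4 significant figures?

51.54

N is at the origin; NR is horizontal with |NR| = 58.3 and R on the −x side, so R = (-58.30, 0.000). NA is vertical with |NA| = 48.3 and A on the +y side, so A = (0.000, 48.30). The virtual corner opposite N is at (-58.30, 48.30). Tangency of A1 to RF means the radius HF is perpendicular to RF and the tangent condition forces HV to be normal to VA, with radius 17.2, so the center H sits 17.2 in from both sides at H = (-41.10, 31.10). Then |NH| = |H − N| = 51.54.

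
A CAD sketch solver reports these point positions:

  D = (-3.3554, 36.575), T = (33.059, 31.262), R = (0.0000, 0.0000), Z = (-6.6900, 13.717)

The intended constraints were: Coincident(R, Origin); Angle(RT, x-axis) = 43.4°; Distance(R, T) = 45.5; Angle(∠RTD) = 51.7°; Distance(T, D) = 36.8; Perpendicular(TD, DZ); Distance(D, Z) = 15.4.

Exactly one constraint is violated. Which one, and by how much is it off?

Distance(D, Z) = 15.4 — off by 7.70.

R = (0.00, 0.00) ✓; RT at 43.40° ✓; |RT| = 45.50 ✓; ∠RTD = 51.70° ✓; |TD| = 36.80 ✓; ∠(TD, DZ) = 90.00° ✓; |DZ| = 23.10 ✗.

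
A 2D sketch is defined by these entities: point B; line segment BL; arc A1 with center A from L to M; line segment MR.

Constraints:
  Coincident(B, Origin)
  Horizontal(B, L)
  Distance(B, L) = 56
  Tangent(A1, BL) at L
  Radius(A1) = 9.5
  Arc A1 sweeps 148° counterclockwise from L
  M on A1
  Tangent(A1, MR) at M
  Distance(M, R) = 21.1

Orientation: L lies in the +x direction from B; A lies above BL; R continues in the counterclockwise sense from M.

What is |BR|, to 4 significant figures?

51.84

B is at the origin; B and L share the same y with |BL| = 56.0 and L on the +x side, so L = (56.00, 0.000). Since A1 is tangent to BL there, AL ⟂ BL, so A = L + (0, 9.5) = (56.00, 9.500). On A1, L sits at bearing -90° from A; a 148° counterclockwise sweep puts M at bearing 58°, so M = A + 9.5·(cos 58°, sin 58°) = (61.03, 17.56). Since A1 is tangent to MR there, AM ⟂ MR, so MR runs along (−sin 58°, cos 58°); with |MR| = 21.1, R = (43.14, 28.74). Then |BR| = |R − B| = 51.84.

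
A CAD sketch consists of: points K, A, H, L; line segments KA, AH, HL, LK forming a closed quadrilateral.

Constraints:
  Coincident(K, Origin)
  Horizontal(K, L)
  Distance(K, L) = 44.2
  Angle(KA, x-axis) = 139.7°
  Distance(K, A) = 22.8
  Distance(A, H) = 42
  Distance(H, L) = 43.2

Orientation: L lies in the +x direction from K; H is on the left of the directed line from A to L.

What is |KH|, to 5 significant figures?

40.184

Checks: K.y = 0.00, L.y = 0.00 ✓; |AH| = 42.00 ✓; |HL| = 43.20 ✓.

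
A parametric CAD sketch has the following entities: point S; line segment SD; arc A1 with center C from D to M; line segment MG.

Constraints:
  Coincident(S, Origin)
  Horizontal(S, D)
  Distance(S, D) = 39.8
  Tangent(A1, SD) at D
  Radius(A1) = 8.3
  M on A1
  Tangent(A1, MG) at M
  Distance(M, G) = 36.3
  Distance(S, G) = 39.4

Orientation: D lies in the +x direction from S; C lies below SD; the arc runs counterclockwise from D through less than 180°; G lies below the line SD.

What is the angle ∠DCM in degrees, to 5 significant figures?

61.682°

S is at the origin; SD is horizontal with |SD| = 39.8 and D on the +x side, so D = (39.800, 0.0000). Tangency of A1 to SD means the radius CD is perpendicular to SD, so C = D + (0, -8.3) = (39.800, -8.3000). Since CM ⟂ MG (tangency), |CG| = √(8.3² + 36.3²) = 37.237 regardless of where M sits on A1. So G lies on both circle(S, 39.4) and circle(C, 37.237); the below-SD intersection is G = (15.274, -36.319). M is the foot of the tangent from G: M = (32.493, -4.3628).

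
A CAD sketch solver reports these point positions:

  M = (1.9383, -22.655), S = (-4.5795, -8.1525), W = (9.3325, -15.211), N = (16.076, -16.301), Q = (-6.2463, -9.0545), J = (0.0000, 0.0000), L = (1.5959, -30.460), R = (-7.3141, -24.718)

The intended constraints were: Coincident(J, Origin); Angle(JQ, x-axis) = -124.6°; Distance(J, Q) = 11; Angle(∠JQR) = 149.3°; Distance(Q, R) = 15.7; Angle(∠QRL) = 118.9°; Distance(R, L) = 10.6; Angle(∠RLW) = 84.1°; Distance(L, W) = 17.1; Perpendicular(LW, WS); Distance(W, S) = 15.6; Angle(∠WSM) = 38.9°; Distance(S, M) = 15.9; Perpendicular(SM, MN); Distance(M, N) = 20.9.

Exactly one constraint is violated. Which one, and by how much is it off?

Distance(M, N) = 20.9 — off by 5.40.

J = (0.00, 0.00) ✓; JQ at -124.6° ✓; |JQ| = 11.00 ✓; ∠JQR = 149.3° ✓; |QR| = 15.70 ✓; ∠QRL = 118.9° ✓; |RL| = 10.60 ✓; ∠RLW = 84.10° ✓; |LW| = 17.10 ✓; ∠(LW, WS) = 90.00° ✓; |WS| = 15.60 ✓; ∠WSM = 38.90° ✓; |SM| = 15.90 ✓; ∠(SM, MN) = 90.00° ✓; |MN| = 15.50 ✗.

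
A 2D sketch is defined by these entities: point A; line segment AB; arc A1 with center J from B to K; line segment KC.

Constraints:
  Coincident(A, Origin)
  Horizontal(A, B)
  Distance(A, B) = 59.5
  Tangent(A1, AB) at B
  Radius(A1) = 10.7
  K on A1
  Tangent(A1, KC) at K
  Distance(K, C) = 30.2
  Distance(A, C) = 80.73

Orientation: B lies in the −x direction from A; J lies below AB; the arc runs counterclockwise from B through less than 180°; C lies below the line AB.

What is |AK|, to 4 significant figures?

71.05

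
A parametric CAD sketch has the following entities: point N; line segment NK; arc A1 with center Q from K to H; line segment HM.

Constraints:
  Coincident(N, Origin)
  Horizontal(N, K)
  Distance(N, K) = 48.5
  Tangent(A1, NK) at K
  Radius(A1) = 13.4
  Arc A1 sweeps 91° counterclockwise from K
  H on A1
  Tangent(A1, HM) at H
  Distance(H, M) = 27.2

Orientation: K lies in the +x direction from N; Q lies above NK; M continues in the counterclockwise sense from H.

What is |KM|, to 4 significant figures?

42.83

N is at the origin; N and K share the same y with |NK| = 48.5 and K on the +x side, so K = (48.50, 0.000). Tangency of A1 to NK means the radius QK is perpendicular to NK, so Q = K + (0, 13.4) = (48.50, 13.40). On A1, K sits at bearing -90° from Q; a 91° counterclockwise sweep puts H at bearing 1°, so H = Q + 13.4·(cos 1°, sin 1°) = (61.90, 13.63). Tangency of A1 to HM means the radius QH is perpendicular to HM, so HM runs along (−sin 1°, cos 1°); with |HM| = 27.2, M = (61.42, 40.83). Then |KM| = |M − K| = 42.83.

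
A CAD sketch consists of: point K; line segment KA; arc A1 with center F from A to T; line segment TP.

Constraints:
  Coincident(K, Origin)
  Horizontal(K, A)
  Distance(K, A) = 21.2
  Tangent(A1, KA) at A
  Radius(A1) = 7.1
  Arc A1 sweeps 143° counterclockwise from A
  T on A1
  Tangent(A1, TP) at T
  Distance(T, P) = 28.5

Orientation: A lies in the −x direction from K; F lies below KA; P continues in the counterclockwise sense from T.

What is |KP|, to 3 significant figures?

30.0

On A1, A sits at bearing 90° from F; a 143° counterclockwise sweep puts T at bearing 233°, so T = F + 7.1·(cos 233°, sin 233°) = (-25.5, -12.8). Tangency of A1 to TP means the radius FT is perpendicular to TP, so TP runs along (−sin 233°, cos 233°); with |TP| = 28.5, P = (-2.71, -29.9). Then |KP| = |P − K| = 30.0.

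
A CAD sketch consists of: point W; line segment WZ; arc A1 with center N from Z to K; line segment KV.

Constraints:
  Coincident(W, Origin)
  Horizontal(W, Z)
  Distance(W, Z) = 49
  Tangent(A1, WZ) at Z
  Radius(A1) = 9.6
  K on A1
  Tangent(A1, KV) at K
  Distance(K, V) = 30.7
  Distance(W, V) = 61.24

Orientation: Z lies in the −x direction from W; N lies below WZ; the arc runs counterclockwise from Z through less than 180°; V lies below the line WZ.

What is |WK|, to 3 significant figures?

59.3

W is at the origin; W and Z share the same y with |WZ| = 49.0 and Z on the −x side, so Z = (-49.0, 0.00). Tangency of A1 to WZ means the radius NZ is perpendicular to WZ, so N = Z + (0, -9.6) = (-49.0, -9.60). Since NK ⟂ KV (tangency), |NV| = √(9.6² + 30.7²) = 32.2 regardless of where K sits on A1. So V lies on both circle(W, 61.24) and circle(N, 32.2); the below-WZ intersection is V = (-45.0, -41.5). K is the foot of the tangent from V: K = (-57.7, -13.6).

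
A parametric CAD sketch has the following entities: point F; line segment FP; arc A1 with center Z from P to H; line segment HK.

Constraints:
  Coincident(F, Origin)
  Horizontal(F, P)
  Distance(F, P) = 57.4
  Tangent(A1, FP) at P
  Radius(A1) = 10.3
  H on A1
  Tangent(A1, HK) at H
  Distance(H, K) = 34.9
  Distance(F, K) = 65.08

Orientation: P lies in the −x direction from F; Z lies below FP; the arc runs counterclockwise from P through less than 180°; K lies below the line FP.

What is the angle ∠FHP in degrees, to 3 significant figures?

48.0°

Checks: F.y = 0.00, P.y = 0.00 ✓; |ZH| = 10.30 ✓; ∠(ZH, HK) = 90.00° ✓; |HK| = 34.90 ✓; |FK| = 65.08 ✓.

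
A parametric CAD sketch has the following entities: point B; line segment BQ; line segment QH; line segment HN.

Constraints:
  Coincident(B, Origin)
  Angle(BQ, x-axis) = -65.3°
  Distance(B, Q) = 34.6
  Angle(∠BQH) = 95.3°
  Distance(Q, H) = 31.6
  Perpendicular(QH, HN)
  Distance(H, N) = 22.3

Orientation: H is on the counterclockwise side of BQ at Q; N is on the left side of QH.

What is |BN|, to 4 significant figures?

36.86

∠BQH = 95.3°, so QH runs at -65.3° + (180° − 95.3°) = 19.40° from the x-axis; with |QH| = 31.6, H = Q + 31.6·(cos 19.40°, sin 19.40°) = (44.26, -20.94). QH is perpendicular to HN; with |HN| = 22.3 on the left of QH, N = H + 22.3·(-0.3322, 0.9432) = (36.86, 0.09577). Then |BN| = |N − B| = 36.86.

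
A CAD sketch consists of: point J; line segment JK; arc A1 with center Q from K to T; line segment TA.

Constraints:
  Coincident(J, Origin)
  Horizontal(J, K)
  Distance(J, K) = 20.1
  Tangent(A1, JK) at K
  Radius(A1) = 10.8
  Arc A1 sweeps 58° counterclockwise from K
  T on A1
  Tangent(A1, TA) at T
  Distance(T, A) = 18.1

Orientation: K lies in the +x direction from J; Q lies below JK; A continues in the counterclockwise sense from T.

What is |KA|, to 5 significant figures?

27.728

J is at the origin; J and K share the same y with |JK| = 20.1 and K on the +x side, so K = (20.100, 0.0000). A1 meets JK tangentially, so QK is at right angles to JK, so Q = K + (0, -10.8) = (20.100, -10.800). On A1, K sits at bearing 90° from Q; a 58° counterclockwise sweep puts T at bearing 148°, so T = Q + 10.8·(cos 148°, sin 148°) = (10.941, -5.0769). The tangent condition forces QT to be normal to TA, so TA runs along (−sin 148°, cos 148°); with |TA| = 18.1, A = (1.3495, -20.427). Then |KA| = |A − K| = 27.728.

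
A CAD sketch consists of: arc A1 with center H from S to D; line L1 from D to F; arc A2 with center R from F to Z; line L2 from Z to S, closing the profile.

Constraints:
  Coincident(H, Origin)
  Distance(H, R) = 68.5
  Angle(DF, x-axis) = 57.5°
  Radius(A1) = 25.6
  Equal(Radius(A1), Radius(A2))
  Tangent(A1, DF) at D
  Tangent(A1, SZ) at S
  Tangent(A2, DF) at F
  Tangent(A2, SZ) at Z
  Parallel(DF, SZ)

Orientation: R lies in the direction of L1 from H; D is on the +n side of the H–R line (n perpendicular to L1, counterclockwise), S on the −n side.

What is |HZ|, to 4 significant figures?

73.13

The slot axis is L1's direction at 57.5°, so u = (cos 57.5°, sin 57.5°) = (0.5373, 0.8434) and n = (−sin 57.5°, cos 57.5°) = (-0.8434, 0.5373). H is at the origin and R lies 68.5 along u from H, so R = 68.5·u = (36.81, 57.77). Tangency of A1 to both parallel lines with radius 25.6 puts D and S at H ± 25.6·n: D = (-21.59, 13.75), S = (21.59, -13.75). Equal radii place F and Z the same way about R: F = R + 25.6·n = (15.21, 71.53), Z = R − 25.6·n = (58.40, 44.02). Then |HZ| = |Z − H| = 73.13.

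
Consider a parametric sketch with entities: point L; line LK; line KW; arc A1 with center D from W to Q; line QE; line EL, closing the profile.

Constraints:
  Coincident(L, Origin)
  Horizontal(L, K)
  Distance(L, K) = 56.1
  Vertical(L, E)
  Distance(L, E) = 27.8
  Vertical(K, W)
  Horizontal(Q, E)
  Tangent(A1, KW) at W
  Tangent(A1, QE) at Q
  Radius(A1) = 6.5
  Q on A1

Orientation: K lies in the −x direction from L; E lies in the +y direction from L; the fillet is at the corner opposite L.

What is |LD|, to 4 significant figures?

53.98

L is at the origin; L and K share the same y with |LK| = 56.1 and K on the −x side, so K = (-56.10, 0.000). L and E share the same x with |LE| = 27.8 and E on the +y side, so E = (0.000, 27.80). The virtual corner opposite L is at (-56.10, 27.80). A1 meets KW tangentially, so DW is at right angles to KW and the tangent condition forces DQ to be normal to QE, with radius 6.5, so the center D sits 6.5 in from both sides at D = (-49.60, 21.30). Then |LD| = |D − L| = 53.98.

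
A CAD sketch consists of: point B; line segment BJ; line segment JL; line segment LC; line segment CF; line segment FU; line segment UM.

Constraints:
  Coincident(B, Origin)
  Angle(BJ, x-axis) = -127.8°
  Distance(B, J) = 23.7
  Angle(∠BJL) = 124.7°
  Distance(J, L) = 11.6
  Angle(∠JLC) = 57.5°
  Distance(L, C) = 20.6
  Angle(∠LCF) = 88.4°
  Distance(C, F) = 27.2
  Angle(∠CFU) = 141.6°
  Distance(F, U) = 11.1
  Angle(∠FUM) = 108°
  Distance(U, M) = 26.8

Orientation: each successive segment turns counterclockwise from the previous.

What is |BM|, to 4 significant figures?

44.64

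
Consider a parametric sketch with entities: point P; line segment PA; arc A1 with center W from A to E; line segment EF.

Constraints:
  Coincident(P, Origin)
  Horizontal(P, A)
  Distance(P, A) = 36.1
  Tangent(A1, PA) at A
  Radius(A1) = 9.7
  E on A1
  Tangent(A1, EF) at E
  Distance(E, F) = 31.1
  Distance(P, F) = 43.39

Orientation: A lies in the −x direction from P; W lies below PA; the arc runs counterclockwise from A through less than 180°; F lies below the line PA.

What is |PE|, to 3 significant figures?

46.0

Checks: |WE| = 9.700 ✓; ∠(WE, EF) = 90.00° ✓; |EF| = 31.10 ✓; |PF| = 43.39 ✓.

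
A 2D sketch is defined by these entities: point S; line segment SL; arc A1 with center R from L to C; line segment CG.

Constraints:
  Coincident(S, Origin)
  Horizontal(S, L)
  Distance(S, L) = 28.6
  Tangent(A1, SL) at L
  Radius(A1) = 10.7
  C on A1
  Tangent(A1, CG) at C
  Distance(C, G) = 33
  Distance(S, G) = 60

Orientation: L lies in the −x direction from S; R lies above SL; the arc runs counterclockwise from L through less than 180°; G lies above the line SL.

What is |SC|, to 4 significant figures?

27.15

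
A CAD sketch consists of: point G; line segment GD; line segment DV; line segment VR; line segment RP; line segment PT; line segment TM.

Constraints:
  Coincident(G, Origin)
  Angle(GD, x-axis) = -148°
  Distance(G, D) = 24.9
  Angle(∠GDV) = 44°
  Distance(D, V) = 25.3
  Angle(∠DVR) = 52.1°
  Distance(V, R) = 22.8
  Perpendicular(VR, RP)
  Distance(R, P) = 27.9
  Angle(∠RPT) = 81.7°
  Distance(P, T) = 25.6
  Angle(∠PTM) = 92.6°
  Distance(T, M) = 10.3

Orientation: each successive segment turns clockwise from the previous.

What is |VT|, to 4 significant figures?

24.34

The perpendicularity gives RP at right angles to VR, so RP runs at -141.9°; with |RP| = 27.9, P = (-22.88, -23.80). ∠RPT = 81.7° gives PT at 119.8° from the x-axis; with |PT| = 25.6, T = (-35.61, -1.589). Then |VT| = |T − V| = 24.34.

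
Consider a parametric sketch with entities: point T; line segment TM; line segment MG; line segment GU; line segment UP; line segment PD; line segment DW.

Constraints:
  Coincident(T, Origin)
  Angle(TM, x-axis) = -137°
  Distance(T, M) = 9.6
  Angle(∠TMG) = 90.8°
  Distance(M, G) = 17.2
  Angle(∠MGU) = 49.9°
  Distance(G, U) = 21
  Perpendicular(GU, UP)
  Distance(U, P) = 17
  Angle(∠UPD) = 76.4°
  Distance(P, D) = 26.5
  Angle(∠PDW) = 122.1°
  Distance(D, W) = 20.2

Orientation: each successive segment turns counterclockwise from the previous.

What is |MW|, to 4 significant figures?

30.97

∠UPD = 76.4° gives PD at -84.10° from the x-axis; with |PD| = 26.5, D = (-6.776, -22.56). ∠PDW = 122.1° gives DW at -26.20° from the x-axis; with |DW| = 20.2, W = (11.35, -31.48). Then |MW| = |W − M| = 30.97.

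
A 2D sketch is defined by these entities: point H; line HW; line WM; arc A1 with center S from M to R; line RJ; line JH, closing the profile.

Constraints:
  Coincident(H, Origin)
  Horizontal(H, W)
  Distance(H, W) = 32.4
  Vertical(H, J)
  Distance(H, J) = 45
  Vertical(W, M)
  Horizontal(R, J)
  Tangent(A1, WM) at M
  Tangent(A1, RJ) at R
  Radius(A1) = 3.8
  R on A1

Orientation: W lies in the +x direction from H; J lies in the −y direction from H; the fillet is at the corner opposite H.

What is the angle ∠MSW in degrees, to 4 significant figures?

84.73°

H is at the origin; HW is horizontal with |HW| = 32.4 and W on the +x side, so W = (32.40, 0.000). HJ is vertical with |HJ| = 45.0 and J on the −y side, so J = (0.000, -45.00). The virtual corner opposite H is at (32.40, -45.00). The tangent condition forces SM to be normal to WM and since A1 is tangent to RJ there, SR ⟂ RJ, with radius 3.8, so the center S sits 3.8 in from both sides at S = (28.60, -41.20). That places the tangent points at M = (32.40, -41.20) on WM and R = (28.60, -45.00) on RJ. Then cos ∠MSW = SM·SW / (|SM||SW|), giving 84.73°.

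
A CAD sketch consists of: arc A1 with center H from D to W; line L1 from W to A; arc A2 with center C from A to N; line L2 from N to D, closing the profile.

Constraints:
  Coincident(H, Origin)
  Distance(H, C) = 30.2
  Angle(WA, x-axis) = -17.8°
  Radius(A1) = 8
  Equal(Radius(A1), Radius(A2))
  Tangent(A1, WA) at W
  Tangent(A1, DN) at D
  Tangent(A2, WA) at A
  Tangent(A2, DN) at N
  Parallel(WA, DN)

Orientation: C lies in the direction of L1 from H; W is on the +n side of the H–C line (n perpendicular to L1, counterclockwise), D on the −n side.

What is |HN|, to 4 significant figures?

31.24

The slot axis is L1's direction at -17.8°, so u = (cos -17.8°, sin -17.8°) = (0.9521, -0.3057) and n = (−sin -17.8°, cos -17.8°) = (0.3057, 0.9521). H is at the origin and C lies 30.2 along u from H, so C = 30.2·u = (28.75, -9.232). Tangency of A1 to both parallel lines with radius 8.0 puts W and D at H ± 8.0·n: W = (2.446, 7.617), D = (-2.446, -7.617). Equal radii place A and N the same way about C: A = C + 8.0·n = (31.20, -1.615), N = C − 8.0·n = (26.31, -16.85). Then |HN| = |N − H| = 31.24.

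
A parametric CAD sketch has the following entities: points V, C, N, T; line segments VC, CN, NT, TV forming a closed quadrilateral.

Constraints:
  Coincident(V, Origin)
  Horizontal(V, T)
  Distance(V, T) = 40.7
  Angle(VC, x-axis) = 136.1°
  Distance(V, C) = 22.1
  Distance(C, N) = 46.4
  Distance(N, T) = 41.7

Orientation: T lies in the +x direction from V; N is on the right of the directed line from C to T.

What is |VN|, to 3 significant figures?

25.9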